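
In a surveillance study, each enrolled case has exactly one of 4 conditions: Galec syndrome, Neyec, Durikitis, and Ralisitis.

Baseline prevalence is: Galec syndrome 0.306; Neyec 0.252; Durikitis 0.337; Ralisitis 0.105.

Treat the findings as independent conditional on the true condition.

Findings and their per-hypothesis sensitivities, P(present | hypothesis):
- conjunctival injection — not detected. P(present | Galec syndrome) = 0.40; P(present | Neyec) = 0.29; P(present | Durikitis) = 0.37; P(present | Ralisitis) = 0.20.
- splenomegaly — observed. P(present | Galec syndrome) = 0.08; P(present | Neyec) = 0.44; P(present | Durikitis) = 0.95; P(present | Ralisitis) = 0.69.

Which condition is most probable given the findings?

Multiply each prior by the joint likelihood of the evidence pattern (using 1 − P(present | H) for each absent finding):
  Galec syndrome: 0.306 × (1 − 0.40) × 0.08 = 0.014688
  Neyec: 0.252 × (1 − 0.29) × 0.44 = 0.078725
  Durikitis: 0.337 × (1 − 0.37) × 0.95 = 0.20169
  Ralisitis: 0.105 × (1 − 0.20) × 0.69 = 0.05796
Normalizing constant Z = 0.014688 + 0.078725 + 0.20169 + 0.05796 = 0.35307.
P(Galec syndrome | evidence) ≈ 0.014688 / 0.35307 ≈ 0.042
P(Neyec | evidence) ≈ 0.078725 / 0.35307 ≈ 0.223
P(Durikitis | evidence) ≈ 0.20169 / 0.35307 ≈ 0.571
P(Ralisitis | evidence) ≈ 0.05796 / 0.35307 ≈ 0.164
The largest is 0.571, so Durikitis is most probable.

Durikitis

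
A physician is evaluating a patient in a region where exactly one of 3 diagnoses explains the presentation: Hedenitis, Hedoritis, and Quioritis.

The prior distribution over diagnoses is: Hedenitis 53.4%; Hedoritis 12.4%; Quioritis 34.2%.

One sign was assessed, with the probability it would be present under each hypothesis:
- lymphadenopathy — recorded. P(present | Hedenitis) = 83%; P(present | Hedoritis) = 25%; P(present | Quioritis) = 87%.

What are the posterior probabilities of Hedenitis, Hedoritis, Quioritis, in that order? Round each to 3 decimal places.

For each hypothesis, the unnormalized posterior weight is prior × likelihood:
  Hedenitis: 0.534 × 0.83 = 0.44322
  Hedoritis: 0.124 × 0.25 = 0.031
  Quioritis: 0.342 × 0.87 = 0.29754
The unnormalized weights sum to 0.77176.
P(Hedenitis | evidence) = 0.44322 / 0.77176 ≈ 0.574
P(Hedoritis | evidence) = 0.031 / 0.77176 ≈ 0.040
P(Quioritis | evidence) = 0.29754 / 0.77176 ≈ 0.386

0.574, 0.040, 0.386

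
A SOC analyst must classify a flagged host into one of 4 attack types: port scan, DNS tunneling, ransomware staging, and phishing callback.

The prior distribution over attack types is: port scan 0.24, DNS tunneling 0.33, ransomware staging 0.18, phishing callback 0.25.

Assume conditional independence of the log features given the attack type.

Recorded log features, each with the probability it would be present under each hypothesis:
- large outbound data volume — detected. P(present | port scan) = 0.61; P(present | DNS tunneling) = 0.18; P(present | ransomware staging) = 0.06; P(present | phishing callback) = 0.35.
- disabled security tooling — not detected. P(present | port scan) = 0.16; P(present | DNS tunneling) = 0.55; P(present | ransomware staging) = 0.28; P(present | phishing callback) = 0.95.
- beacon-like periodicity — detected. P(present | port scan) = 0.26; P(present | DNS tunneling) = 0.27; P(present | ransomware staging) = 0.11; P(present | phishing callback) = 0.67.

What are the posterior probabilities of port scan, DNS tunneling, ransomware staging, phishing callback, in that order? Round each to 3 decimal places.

For each hypothesis, the unnormalized posterior weight is prior × product of the log feature likelihoods (using 1 − P(present | H) for each absent log feature):
  port scan: 0.24 × 0.61 × (1 − 0.16) × 0.26 = 0.031974
  DNS tunneling: 0.33 × 0.18 × (1 − 0.55) × 0.27 = 0.0072171
  ransomware staging: 0.18 × 0.06 × (1 − 0.28) × 0.11 = 0.00085536
  phishing callback: 0.25 × 0.35 × (1 − 0.95) × 0.67 = 0.0029313
The unnormalized weights sum to 0.042977.
P(port scan | evidence) = 0.031974 / 0.042977 ≈ 0.744
P(DNS tunneling | evidence) = 0.0072171 / 0.042977 ≈ 0.168
P(ransomware staging | evidence) = 0.00085536 / 0.042977 ≈ 0.020
P(phishing callback | evidence) = 0.0029313 / 0.042977 ≈ 0.068

0.744, 0.168, 0.020, 0.068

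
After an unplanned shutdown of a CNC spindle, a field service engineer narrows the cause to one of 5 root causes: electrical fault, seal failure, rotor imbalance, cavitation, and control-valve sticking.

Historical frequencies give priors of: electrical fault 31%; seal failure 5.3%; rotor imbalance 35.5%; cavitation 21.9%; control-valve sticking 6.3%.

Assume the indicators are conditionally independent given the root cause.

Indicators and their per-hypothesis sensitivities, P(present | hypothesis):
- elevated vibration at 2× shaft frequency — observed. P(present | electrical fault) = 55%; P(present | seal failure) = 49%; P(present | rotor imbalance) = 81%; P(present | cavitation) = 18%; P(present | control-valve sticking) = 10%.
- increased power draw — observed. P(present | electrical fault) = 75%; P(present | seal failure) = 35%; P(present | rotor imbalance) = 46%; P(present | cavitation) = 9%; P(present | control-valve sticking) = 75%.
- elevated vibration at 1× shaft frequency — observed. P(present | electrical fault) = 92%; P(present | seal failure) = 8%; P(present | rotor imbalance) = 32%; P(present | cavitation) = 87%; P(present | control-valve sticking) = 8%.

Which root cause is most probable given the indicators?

electrical fault

Multiply each prior by the joint likelihood of the indicator pattern:
  electrical fault: 0.310 × 0.55 × 0.75 × 0.92 = 0.11765
  seal failure: 0.053 × 0.49 × 0.35 × 0.08 = 0.00072716
  rotor imbalance: 0.355 × 0.81 × 0.46 × 0.32 = 0.042327
  cavitation: 0.219 × 0.18 × 0.09 × 0.87 = 0.0030866
  control-valve sticking: 0.063 × 0.10 × 0.75 × 0.08 = 0.000378
Marginal likelihood of the evidence = 0.16416.
P(electrical fault | evidence) ≈ 0.11765 / 0.16416 ≈ 0.717
P(seal failure | evidence) ≈ 0.00072716 / 0.16416 ≈ 0.004
P(rotor imbalance | evidence) ≈ 0.042327 / 0.16416 ≈ 0.258
P(cavitation | evidence) ≈ 0.0030866 / 0.16416 ≈ 0.019
P(control-valve sticking | evidence) ≈ 0.000378 / 0.16416 ≈ 0.002
The largest is 0.717, so electrical fault is most probable.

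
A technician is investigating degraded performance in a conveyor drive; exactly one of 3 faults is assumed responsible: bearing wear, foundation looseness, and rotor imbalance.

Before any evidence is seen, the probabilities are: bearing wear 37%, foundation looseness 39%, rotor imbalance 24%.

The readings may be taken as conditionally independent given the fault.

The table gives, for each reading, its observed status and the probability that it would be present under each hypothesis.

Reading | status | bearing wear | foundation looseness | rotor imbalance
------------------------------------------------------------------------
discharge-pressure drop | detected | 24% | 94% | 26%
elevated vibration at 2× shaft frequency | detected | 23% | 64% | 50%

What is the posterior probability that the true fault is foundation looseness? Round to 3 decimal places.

For each hypothesis, the unnormalized posterior weight is prior × product of the reading likelihoods:
  bearing wear: 0.37 × 0.24 × 0.23 = 0.020424
  foundation looseness: 0.39 × 0.94 × 0.64 = 0.23462
  rotor imbalance: 0.24 × 0.26 × 0.50 = 0.0312
The unnormalized weights sum to 0.28625.
P(foundation looseness | evidence) = 0.23462 / 0.28625 ≈ 0.820.

0.820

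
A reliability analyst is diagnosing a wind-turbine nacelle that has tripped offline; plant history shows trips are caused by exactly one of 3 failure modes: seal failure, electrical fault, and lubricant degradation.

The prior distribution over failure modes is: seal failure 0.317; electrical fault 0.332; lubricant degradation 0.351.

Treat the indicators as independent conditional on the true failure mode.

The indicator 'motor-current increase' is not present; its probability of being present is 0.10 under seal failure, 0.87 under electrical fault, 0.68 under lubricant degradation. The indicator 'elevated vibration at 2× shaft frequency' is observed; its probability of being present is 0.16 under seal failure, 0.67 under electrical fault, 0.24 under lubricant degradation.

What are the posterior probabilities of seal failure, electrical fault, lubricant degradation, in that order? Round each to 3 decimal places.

0.450, 0.285, 0.266

By Bayes' rule with conditional independence, the unnormalized weight for each hypothesis is prior × ∏ likelihoods (using 1 − P(present | H) for each absent indicator):
  seal failure: 0.317 × (1 − 0.10) × 0.16 = 0.045648
  electrical fault: 0.332 × (1 − 0.87) × 0.67 = 0.028917
  lubricant degradation: 0.351 × (1 − 0.68) × 0.24 = 0.026957
Normalizing constant Z = 0.045648 + 0.028917 + 0.026957 = 0.10152.
P(seal failure | evidence) = 0.045648 / 0.10152 ≈ 0.450
P(electrical fault | evidence) = 0.028917 / 0.10152 ≈ 0.285
P(lubricant degradation | evidence) = 0.026957 / 0.10152 ≈ 0.266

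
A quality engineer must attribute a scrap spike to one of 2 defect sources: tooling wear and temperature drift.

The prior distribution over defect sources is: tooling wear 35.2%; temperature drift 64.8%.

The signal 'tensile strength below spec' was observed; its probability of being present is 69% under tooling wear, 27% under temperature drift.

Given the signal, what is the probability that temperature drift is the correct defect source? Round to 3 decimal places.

Multiply each prior by the likelihood of the signal:
  tooling wear: 0.352 × 0.69 = 0.24288
  temperature drift: 0.648 × 0.27 = 0.17496
Normalizing constant Z = 0.24288 + 0.17496 = 0.41784.
P(temperature drift | evidence) = 0.17496 / 0.41784 ≈ 0.419.

0.419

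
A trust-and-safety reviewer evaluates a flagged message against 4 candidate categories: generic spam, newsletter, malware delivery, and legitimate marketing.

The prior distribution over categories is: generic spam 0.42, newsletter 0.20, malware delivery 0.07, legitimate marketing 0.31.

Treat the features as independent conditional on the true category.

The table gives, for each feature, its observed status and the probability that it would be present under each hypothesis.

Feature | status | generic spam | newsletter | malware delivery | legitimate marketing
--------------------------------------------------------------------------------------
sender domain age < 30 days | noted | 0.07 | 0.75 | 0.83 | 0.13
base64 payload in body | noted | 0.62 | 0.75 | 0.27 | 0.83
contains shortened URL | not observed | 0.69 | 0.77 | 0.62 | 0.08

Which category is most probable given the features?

Multiply each prior by the joint likelihood of the feature pattern (using 1 − P(present | H) for each absent feature):
  generic spam: 0.42 × 0.07 × 0.62 × (1 − 0.69) = 0.0056507
  newsletter: 0.20 × 0.75 × 0.75 × (1 − 0.77) = 0.025875
  malware delivery: 0.07 × 0.83 × 0.27 × (1 − 0.62) = 0.0059611
  legitimate marketing: 0.31 × 0.13 × 0.83 × (1 − 0.08) = 0.030773
Normalizing constant Z = 0.0056507 + 0.025875 + 0.0059611 + 0.030773 = 0.06826.
P(generic spam | evidence) ≈ 0.0056507 / 0.06826 ≈ 0.083
P(newsletter | evidence) ≈ 0.025875 / 0.06826 ≈ 0.379
P(malware delivery | evidence) ≈ 0.0059611 / 0.06826 ≈ 0.087
P(legitimate marketing | evidence) ≈ 0.030773 / 0.06826 ≈ 0.451
The largest is 0.451, so legitimate marketing is most probable.

legitimate marketing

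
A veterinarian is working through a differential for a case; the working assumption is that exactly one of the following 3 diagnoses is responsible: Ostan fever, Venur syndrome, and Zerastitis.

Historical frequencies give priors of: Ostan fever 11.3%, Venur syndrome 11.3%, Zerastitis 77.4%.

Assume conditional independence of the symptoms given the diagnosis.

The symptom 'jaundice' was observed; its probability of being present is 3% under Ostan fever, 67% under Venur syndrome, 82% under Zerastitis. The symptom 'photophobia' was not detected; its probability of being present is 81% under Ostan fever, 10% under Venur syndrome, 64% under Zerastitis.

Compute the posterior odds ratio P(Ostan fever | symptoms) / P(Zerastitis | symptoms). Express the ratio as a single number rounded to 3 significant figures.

The normalizing constant cancels in an odds ratio, so compute prior × likelihood for the two hypotheses only (using 1 − P(present | H) for each absent symptom):
  Ostan fever: 0.113 × 0.03 × (1 − 0.81) = 0.0006441
  Zerastitis: 0.774 × 0.82 × (1 − 0.64) = 0.22848
Posterior odds = 0.0006441 / 0.22848 ≈ 0.00282.

0.00282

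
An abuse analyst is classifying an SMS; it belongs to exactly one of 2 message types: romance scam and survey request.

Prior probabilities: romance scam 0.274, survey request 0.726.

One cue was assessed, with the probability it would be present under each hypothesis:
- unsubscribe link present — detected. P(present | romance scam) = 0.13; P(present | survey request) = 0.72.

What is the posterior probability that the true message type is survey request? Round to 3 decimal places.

0.936

By Bayes' rule, the unnormalized weight for each hypothesis is prior × likelihood:
  romance scam: 0.274 × 0.13 = 0.03562
  survey request: 0.726 × 0.72 = 0.52272
Normalizing constant Z = 0.03562 + 0.52272 = 0.55834.
P(survey request | evidence) = 0.52272 / 0.55834 ≈ 0.936.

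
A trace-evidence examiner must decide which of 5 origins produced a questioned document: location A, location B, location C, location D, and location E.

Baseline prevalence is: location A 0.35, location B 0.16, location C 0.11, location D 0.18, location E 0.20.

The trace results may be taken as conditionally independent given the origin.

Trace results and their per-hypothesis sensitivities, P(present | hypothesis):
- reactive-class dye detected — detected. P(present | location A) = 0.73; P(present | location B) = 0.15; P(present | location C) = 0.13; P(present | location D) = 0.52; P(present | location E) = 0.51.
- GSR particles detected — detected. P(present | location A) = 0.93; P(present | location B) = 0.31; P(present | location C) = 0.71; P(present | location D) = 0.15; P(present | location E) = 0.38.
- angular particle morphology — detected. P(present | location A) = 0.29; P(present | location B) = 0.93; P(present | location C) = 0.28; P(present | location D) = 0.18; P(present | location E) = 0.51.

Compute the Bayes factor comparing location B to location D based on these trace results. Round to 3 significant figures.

3.08

Take the product of per-trace result likelihoods under each hypothesis, then divide.
  location B: 0.15 × 0.31 × 0.93 = 0.043245
  location D: 0.52 × 0.15 × 0.18 = 0.01404
Bayes factor = 0.043245 / 0.01404 ≈ 3.08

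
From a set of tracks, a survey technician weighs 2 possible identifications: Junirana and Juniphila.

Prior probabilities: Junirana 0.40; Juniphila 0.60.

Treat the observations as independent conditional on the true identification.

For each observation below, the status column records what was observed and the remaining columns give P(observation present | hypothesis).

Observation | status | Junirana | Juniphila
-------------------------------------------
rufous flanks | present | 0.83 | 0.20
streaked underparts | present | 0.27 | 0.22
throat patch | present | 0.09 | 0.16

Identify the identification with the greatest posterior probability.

By Bayes' rule with conditional independence, the unnormalized weight for each hypothesis is prior × ∏ likelihoods:
  Junirana: 0.40 × 0.83 × 0.27 × 0.09 = 0.0080676
  Juniphila: 0.60 × 0.20 × 0.22 × 0.16 = 0.004224
Marginal likelihood of the evidence = 0.012292.
P(Junirana | evidence) ≈ 0.0080676 / 0.012292 ≈ 0.656
P(Juniphila | evidence) ≈ 0.004224 / 0.012292 ≈ 0.344
The largest is 0.656, so Junirana is most probable.

Junirana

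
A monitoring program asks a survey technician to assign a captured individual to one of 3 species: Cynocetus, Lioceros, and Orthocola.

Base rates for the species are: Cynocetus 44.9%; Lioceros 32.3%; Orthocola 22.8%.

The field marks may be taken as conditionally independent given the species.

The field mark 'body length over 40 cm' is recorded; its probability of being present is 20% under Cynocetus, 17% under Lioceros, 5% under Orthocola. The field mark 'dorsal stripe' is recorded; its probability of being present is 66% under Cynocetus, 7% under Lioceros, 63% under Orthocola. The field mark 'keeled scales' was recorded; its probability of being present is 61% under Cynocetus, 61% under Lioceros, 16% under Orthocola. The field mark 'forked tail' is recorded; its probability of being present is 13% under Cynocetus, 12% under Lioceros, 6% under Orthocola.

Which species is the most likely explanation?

Multiply each prior by the joint likelihood of the field mark pattern:
  Cynocetus: 0.449 × 0.20 × 0.66 × 0.61 × 0.13 = 0.0047
  Lioceros: 0.323 × 0.17 × 0.07 × 0.61 × 0.12 = 0.00028136
  Orthocola: 0.228 × 0.05 × 0.63 × 0.16 × 0.06 = 6.8947e-05
The unnormalized weights sum to 0.0050503.
P(Cynocetus | evidence) ≈ 0.0047 / 0.0050503 ≈ 0.931
P(Lioceros | evidence) ≈ 0.00028136 / 0.0050503 ≈ 0.056
P(Orthocola | evidence) ≈ 6.8947e-05 / 0.0050503 ≈ 0.014
The largest is 0.931, so Cynocetus is most probable.

Cynocetus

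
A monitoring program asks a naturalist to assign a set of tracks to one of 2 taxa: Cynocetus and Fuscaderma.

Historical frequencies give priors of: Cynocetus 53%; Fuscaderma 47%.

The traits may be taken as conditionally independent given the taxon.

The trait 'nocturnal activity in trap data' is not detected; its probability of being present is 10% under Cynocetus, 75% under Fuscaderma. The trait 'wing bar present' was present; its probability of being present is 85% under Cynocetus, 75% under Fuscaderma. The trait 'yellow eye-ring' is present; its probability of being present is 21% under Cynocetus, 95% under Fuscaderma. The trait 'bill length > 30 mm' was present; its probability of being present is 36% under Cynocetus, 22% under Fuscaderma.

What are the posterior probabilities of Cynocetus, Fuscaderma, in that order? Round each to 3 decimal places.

Multiply each prior by the joint likelihood of the trait pattern (using 1 − P(present | H) for each absent trait):
  Cynocetus: 0.53 × (1 − 0.10) × 0.85 × 0.21 × 0.36 = 0.030652
  Fuscaderma: 0.47 × (1 − 0.75) × 0.75 × 0.95 × 0.22 = 0.018418
The unnormalized weights sum to 0.04907.
P(Cynocetus | evidence) = 0.030652 / 0.04907 ≈ 0.625
P(Fuscaderma | evidence) = 0.018418 / 0.04907 ≈ 0.375

0.625, 0.375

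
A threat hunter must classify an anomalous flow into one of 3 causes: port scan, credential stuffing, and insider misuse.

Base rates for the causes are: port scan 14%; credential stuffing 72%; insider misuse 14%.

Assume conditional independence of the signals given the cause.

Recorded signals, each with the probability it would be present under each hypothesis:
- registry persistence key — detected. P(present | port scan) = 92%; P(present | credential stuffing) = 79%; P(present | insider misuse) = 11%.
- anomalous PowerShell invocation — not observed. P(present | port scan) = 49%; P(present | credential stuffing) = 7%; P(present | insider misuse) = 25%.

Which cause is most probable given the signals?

Multiply each prior by the joint likelihood of the signal pattern (using 1 − P(present | H) for each absent signal):
  port scan: 0.14 × 0.92 × (1 − 0.49) = 0.065688
  credential stuffing: 0.72 × 0.79 × (1 − 0.07) = 0.52898
  insider misuse: 0.14 × 0.11 × (1 − 0.25) = 0.01155
The unnormalized weights sum to 0.60622.
P(port scan | evidence) ≈ 0.065688 / 0.60622 ≈ 0.108
P(credential stuffing | evidence) ≈ 0.52898 / 0.60622 ≈ 0.873
P(insider misuse | evidence) ≈ 0.01155 / 0.60622 ≈ 0.019
The largest is 0.873, so credential stuffing is most probable.

credential stuffing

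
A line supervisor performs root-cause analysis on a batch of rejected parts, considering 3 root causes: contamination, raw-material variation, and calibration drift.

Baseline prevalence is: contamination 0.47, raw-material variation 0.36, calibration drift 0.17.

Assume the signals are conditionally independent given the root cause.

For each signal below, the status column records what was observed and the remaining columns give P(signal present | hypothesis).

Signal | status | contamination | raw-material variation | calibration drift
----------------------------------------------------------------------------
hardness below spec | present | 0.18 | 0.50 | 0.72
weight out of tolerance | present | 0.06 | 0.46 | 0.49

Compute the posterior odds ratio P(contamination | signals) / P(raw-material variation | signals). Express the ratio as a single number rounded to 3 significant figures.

0.0613

Unnormalized posterior weight (prior times the signal likelihoods) for each of the two hypotheses:
  contamination: 0.47 × 0.18 × 0.06 = 0.005076
  raw-material variation: 0.36 × 0.50 × 0.46 = 0.0828
Posterior odds = 0.005076 / 0.0828 ≈ 0.0613.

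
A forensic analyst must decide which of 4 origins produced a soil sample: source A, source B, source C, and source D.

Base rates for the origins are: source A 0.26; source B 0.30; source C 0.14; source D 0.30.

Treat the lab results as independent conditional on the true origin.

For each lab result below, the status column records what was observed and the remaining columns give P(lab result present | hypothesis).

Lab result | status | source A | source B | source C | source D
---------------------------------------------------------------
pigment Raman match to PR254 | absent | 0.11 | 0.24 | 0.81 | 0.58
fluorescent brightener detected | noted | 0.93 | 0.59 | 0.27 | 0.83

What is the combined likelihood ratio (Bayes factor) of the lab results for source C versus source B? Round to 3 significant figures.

0.114

Joint likelihood of the lab result pattern under each hypothesis (using 1 − P(present | H) for each absent lab result):
  source C: (1 − 0.81) × 0.27 = 0.0513
  source B: (1 − 0.24) × 0.59 = 0.4484
Bayes factor = 0.0513 / 0.4484 ≈ 0.114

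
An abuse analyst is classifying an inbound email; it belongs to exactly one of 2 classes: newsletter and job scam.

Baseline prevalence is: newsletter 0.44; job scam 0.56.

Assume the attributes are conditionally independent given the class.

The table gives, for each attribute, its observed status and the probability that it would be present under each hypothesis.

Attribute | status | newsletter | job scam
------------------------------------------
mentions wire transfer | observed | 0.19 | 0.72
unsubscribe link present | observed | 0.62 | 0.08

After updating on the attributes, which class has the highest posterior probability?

Multiply each prior by the joint likelihood of the attribute pattern:
  newsletter: 0.44 × 0.19 × 0.62 = 0.051832
  job scam: 0.56 × 0.72 × 0.08 = 0.032256
Marginal likelihood of the evidence = 0.084088.
P(newsletter | evidence) ≈ 0.051832 / 0.084088 ≈ 0.616
P(job scam | evidence) ≈ 0.032256 / 0.084088 ≈ 0.384
The largest is 0.616, so newsletter is most probable.

newsletter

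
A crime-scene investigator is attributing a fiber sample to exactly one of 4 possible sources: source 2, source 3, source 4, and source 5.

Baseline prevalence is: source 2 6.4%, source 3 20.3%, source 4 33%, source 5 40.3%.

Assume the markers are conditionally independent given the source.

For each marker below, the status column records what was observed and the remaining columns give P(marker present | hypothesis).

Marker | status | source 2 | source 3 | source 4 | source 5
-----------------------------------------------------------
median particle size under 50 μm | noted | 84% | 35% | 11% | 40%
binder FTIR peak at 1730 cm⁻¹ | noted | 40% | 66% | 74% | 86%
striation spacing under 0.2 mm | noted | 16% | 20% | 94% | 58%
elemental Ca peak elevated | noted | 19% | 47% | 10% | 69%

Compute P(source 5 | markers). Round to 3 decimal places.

0.880

For each hypothesis, the unnormalized posterior weight is prior × product of the marker likelihoods:
  source 2: 0.064 × 0.84 × 0.40 × 0.16 × 0.19 = 0.00065372
  source 3: 0.203 × 0.35 × 0.66 × 0.20 × 0.47 = 0.0044079
  source 4: 0.330 × 0.11 × 0.74 × 0.94 × 0.10 = 0.002525
  source 5: 0.403 × 0.40 × 0.86 × 0.58 × 0.69 = 0.055481
Marginal likelihood of the evidence = 0.063067.
P(source 5 | evidence) = 0.055481 / 0.063067 ≈ 0.880.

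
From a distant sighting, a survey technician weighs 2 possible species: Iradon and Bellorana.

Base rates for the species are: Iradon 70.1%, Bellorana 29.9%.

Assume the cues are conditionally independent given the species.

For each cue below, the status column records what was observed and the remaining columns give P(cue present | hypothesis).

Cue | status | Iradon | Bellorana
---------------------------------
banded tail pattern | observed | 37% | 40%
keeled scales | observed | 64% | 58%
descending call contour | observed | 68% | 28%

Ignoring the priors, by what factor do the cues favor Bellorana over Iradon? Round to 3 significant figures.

0.403

Joint likelihood of the cue pattern under each hypothesis:
  Bellorana: 0.40 × 0.58 × 0.28 = 0.06496
  Iradon: 0.37 × 0.64 × 0.68 = 0.16102
Bayes factor = 0.06496 / 0.16102 ≈ 0.403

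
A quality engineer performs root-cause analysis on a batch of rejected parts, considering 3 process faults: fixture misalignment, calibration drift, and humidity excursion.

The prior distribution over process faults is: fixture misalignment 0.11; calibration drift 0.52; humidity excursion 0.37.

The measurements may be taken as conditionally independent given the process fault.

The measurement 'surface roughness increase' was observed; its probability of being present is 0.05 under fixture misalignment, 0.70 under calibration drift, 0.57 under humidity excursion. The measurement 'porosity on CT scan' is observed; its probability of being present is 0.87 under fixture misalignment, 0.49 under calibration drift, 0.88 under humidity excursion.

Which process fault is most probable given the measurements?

humidity excursion

For each hypothesis, the unnormalized posterior weight is prior × product of the measurement likelihoods:
  fixture misalignment: 0.11 × 0.05 × 0.87 = 0.004785
  calibration drift: 0.52 × 0.70 × 0.49 = 0.17836
  humidity excursion: 0.37 × 0.57 × 0.88 = 0.18559
The unnormalized weights sum to 0.36874.
P(fixture misalignment | evidence) ≈ 0.004785 / 0.36874 ≈ 0.013
P(calibration drift | evidence) ≈ 0.17836 / 0.36874 ≈ 0.484
P(humidity excursion | evidence) ≈ 0.18559 / 0.36874 ≈ 0.503
The largest is 0.503, so humidity excursion is most probable.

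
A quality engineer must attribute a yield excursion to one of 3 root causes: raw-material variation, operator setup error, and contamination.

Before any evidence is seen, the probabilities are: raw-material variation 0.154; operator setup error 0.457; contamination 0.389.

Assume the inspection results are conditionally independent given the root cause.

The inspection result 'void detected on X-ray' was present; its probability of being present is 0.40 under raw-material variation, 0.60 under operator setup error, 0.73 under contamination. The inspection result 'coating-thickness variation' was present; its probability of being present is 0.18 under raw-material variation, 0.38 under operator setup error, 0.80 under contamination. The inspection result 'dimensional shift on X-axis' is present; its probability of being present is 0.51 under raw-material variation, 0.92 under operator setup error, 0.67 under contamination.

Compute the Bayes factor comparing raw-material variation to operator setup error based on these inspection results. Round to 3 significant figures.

Take the product of per-inspection result likelihoods under each hypothesis, then divide.
  raw-material variation: 0.40 × 0.18 × 0.51 = 0.03672
  operator setup error: 0.60 × 0.38 × 0.92 = 0.20976
Bayes factor = 0.03672 / 0.20976 ≈ 0.175

0.175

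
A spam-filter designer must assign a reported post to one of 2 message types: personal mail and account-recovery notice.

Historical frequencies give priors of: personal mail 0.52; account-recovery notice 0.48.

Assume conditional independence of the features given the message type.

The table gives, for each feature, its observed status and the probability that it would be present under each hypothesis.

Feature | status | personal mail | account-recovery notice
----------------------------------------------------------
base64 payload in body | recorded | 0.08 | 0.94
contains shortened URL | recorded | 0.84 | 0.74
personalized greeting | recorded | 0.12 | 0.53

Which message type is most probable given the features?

By Bayes' rule with conditional independence, the unnormalized weight for each hypothesis is prior × ∏ likelihoods:
  personal mail: 0.52 × 0.08 × 0.84 × 0.12 = 0.0041933
  account-recovery notice: 0.48 × 0.94 × 0.74 × 0.53 = 0.17696
Normalizing constant Z = 0.0041933 + 0.17696 = 0.18115.
P(personal mail | evidence) ≈ 0.0041933 / 0.18115 ≈ 0.023
P(account-recovery notice | evidence) ≈ 0.17696 / 0.18115 ≈ 0.977
The largest is 0.977, so account-recovery notice is most probable.

account-recovery notice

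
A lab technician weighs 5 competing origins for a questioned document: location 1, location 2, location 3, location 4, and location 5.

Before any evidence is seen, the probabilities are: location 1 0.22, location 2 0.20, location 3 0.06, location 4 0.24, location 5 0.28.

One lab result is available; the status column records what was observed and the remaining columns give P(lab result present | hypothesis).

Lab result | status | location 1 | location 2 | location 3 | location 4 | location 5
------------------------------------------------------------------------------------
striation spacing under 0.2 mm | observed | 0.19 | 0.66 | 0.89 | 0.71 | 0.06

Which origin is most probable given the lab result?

For each hypothesis, the unnormalized posterior weight is prior × likelihood:
  location 1: 0.22 × 0.19 = 0.0418
  location 2: 0.20 × 0.66 = 0.132
  location 3: 0.06 × 0.89 = 0.0534
  location 4: 0.24 × 0.71 = 0.1704
  location 5: 0.28 × 0.06 = 0.0168
Marginal likelihood of the evidence = 0.4144.
P(location 1 | evidence) ≈ 0.0418 / 0.4144 ≈ 0.101
P(location 2 | evidence) ≈ 0.132 / 0.4144 ≈ 0.319
P(location 3 | evidence) ≈ 0.0534 / 0.4144 ≈ 0.129
P(location 4 | evidence) ≈ 0.1704 / 0.4144 ≈ 0.411
P(location 5 | evidence) ≈ 0.0168 / 0.4144 ≈ 0.041
The largest is 0.411, so location 4 is most probable.

location 4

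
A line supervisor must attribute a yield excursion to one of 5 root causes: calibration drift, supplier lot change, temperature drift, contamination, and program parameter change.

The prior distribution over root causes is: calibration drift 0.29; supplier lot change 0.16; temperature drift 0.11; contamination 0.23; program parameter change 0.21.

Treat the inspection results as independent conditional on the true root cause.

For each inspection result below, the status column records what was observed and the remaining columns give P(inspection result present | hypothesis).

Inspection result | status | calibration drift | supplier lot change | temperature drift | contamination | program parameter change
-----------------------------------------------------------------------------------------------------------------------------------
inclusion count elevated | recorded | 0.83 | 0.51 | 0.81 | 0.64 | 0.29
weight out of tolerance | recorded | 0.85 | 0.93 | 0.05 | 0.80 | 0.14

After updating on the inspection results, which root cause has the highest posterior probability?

By Bayes' rule with conditional independence, the unnormalized weight for each hypothesis is prior × ∏ likelihoods:
  calibration drift: 0.29 × 0.83 × 0.85 = 0.20459
  supplier lot change: 0.16 × 0.51 × 0.93 = 0.075888
  temperature drift: 0.11 × 0.81 × 0.05 = 0.004455
  contamination: 0.23 × 0.64 × 0.80 = 0.11776
  program parameter change: 0.21 × 0.29 × 0.14 = 0.008526
Marginal likelihood of the evidence = 0.41122.
P(calibration drift | evidence) ≈ 0.20459 / 0.41122 ≈ 0.498
P(supplier lot change | evidence) ≈ 0.075888 / 0.41122 ≈ 0.185
P(temperature drift | evidence) ≈ 0.004455 / 0.41122 ≈ 0.011
P(contamination | evidence) ≈ 0.11776 / 0.41122 ≈ 0.286
P(program parameter change | evidence) ≈ 0.008526 / 0.41122 ≈ 0.021
The largest is 0.498, so calibration drift is most probable.

calibration drift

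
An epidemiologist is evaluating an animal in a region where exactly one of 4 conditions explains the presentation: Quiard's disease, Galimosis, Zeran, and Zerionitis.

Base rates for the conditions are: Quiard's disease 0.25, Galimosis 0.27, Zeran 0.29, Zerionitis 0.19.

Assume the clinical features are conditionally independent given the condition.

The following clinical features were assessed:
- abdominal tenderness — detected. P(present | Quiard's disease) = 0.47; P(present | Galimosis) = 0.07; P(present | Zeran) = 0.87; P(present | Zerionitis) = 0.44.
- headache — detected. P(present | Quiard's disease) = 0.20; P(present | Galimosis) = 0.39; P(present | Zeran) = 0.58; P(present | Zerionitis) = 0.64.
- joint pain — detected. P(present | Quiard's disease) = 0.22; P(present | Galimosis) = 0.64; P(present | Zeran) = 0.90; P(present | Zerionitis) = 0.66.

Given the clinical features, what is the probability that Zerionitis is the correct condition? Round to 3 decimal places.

0.200

For each hypothesis, the unnormalized posterior weight is prior × product of the clinical feature likelihoods:
  Quiard's disease: 0.25 × 0.47 × 0.20 × 0.22 = 0.00517
  Galimosis: 0.27 × 0.07 × 0.39 × 0.64 = 0.0047174
  Zeran: 0.29 × 0.87 × 0.58 × 0.90 = 0.1317
  Zerionitis: 0.19 × 0.44 × 0.64 × 0.66 = 0.035313
Normalizing constant Z = 0.00517 + 0.0047174 + 0.1317 + 0.035313 = 0.1769.
P(Zerionitis | evidence) = 0.035313 / 0.1769 ≈ 0.200.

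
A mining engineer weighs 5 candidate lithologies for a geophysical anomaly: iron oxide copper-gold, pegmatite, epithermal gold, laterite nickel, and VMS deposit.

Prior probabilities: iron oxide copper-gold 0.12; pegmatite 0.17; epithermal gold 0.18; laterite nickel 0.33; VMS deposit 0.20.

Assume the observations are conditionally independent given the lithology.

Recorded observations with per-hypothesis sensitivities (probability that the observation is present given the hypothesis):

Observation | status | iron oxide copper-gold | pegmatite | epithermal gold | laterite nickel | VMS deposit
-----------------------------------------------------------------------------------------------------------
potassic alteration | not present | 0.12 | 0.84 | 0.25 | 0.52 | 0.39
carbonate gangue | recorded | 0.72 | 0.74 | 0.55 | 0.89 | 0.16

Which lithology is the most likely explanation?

For each hypothesis, the unnormalized posterior weight is prior × product of the observation likelihoods (using 1 − P(present | H) for each absent observation):
  iron oxide copper-gold: 0.12 × (1 − 0.12) × 0.72 = 0.076032
  pegmatite: 0.17 × (1 − 0.84) × 0.74 = 0.020128
  epithermal gold: 0.18 × (1 − 0.25) × 0.55 = 0.07425
  laterite nickel: 0.33 × (1 − 0.52) × 0.89 = 0.14098
  VMS deposit: 0.20 × (1 − 0.39) × 0.16 = 0.01952
Normalizing constant Z = 0.076032 + 0.020128 + 0.07425 + 0.14098 + 0.01952 = 0.33091.
P(iron oxide copper-gold | evidence) ≈ 0.076032 / 0.33091 ≈ 0.230
P(pegmatite | evidence) ≈ 0.020128 / 0.33091 ≈ 0.061
P(epithermal gold | evidence) ≈ 0.07425 / 0.33091 ≈ 0.224
P(laterite nickel | evidence) ≈ 0.14098 / 0.33091 ≈ 0.426
P(VMS deposit | evidence) ≈ 0.01952 / 0.33091 ≈ 0.059
The largest is 0.426, so laterite nickel is most probable.

laterite nickel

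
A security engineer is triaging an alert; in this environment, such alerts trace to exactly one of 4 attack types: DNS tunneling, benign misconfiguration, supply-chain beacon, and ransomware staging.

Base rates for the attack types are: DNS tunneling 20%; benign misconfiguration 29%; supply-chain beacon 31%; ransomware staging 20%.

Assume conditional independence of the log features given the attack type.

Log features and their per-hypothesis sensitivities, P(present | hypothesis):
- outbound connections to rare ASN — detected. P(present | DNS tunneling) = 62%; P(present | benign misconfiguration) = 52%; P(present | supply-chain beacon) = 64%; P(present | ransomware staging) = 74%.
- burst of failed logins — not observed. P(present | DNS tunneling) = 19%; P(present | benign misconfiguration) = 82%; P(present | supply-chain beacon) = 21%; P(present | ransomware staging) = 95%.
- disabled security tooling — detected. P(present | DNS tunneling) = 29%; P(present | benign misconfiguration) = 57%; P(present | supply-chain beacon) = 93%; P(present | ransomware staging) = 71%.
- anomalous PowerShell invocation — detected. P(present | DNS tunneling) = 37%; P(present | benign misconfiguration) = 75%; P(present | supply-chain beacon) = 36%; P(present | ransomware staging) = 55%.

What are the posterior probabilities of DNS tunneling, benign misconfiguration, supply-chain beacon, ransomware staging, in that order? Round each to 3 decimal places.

For each hypothesis, the unnormalized posterior weight is prior × product of the log feature likelihoods (using 1 − P(present | H) for each absent log feature):
  DNS tunneling: 0.20 × 0.62 × (1 − 0.19) × 0.29 × 0.37 = 0.010777
  benign misconfiguration: 0.29 × 0.52 × (1 − 0.82) × 0.57 × 0.75 = 0.011604
  supply-chain beacon: 0.31 × 0.64 × (1 − 0.21) × 0.93 × 0.36 = 0.052475
  ransomware staging: 0.20 × 0.74 × (1 − 0.95) × 0.71 × 0.55 = 0.0028897
Normalizing constant Z = 0.010777 + 0.011604 + 0.052475 + 0.0028897 = 0.077746.
P(DNS tunneling | evidence) = 0.010777 / 0.077746 ≈ 0.139
P(benign misconfiguration | evidence) = 0.011604 / 0.077746 ≈ 0.149
P(supply-chain beacon | evidence) = 0.052475 / 0.077746 ≈ 0.675
P(ransomware staging | evidence) = 0.0028897 / 0.077746 ≈ 0.037

0.139, 0.149, 0.675, 0.037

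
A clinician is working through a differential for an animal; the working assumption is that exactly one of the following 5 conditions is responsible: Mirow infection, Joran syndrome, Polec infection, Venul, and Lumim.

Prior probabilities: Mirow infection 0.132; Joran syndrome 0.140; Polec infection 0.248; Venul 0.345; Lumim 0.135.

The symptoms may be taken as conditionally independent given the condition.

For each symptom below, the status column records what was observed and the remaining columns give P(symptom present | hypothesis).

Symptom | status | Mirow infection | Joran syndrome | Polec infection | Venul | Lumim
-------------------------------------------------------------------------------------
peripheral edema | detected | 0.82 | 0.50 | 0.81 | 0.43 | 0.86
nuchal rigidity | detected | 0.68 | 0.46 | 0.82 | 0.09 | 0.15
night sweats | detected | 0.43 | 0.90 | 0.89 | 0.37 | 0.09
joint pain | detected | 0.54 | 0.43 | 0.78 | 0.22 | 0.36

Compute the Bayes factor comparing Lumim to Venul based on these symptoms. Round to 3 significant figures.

Joint likelihood of the symptom pattern under each hypothesis:
  Lumim: 0.86 × 0.15 × 0.09 × 0.36 = 0.0041796
  Venul: 0.43 × 0.09 × 0.37 × 0.22 = 0.0031502
Bayes factor = 0.0041796 / 0.0031502 ≈ 1.33

1.33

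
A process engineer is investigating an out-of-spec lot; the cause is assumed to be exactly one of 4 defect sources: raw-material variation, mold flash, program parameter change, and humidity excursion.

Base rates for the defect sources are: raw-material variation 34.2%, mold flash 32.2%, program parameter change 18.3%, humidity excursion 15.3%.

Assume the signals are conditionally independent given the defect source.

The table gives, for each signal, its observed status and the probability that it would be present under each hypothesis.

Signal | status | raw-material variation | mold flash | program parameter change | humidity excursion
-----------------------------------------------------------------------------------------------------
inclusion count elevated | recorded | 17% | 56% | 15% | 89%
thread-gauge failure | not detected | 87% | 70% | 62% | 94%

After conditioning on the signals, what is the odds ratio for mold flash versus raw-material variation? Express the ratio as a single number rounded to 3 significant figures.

Posterior odds equal prior odds times the likelihood ratio; only the two competing hypotheses matter (using 1 − P(present | H) for each absent signal).
  mold flash: 0.322 × 0.56 × (1 − 0.70) = 0.054096
  raw-material variation: 0.342 × 0.17 × (1 − 0.87) = 0.0075582
Odds(mold flash : raw-material variation) = 0.054096 / 0.0075582 ≈ 7.16.

7.16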